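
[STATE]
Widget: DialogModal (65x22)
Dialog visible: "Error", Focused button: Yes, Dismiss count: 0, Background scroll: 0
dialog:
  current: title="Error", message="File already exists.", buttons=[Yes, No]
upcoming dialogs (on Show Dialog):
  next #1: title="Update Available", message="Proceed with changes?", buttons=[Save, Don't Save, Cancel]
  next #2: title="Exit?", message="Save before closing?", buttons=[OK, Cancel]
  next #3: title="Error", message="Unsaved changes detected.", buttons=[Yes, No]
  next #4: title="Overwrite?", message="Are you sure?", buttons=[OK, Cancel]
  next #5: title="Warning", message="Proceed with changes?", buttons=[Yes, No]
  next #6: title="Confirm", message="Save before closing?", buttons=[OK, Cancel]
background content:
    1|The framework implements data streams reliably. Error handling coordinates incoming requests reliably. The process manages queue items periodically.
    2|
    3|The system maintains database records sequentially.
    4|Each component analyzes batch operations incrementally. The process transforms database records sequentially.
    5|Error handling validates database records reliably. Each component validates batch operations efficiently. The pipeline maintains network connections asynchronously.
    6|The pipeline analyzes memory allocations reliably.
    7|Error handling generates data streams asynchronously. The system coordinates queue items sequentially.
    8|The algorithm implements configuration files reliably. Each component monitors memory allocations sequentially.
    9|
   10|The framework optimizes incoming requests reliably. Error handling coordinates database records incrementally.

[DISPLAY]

The framework implements data streams reliably. Error handling co
                                                                 
The system maintains database records sequentially.              
Each component analyzes batch operations incrementally. The proce
Error handling validates database records reliably. Each componen
The pipeline analyzes memory allocations reliably.               
Error handling generates data streams asynchronously. The system 
The algorithm implements configuration files reliably. Each compo
                    ┌──────────────────────┐                     
The framework optimi│        Error         │liably. Error handlin
                    │ File already exists. │                     
                    │      [Yes]  No       │                     
                    └──────────────────────┘                     
                                                                 
                                                                 
                                                                 
                                                                 
                                                                 
                                                                 
                                                                 
                                                                 
                                                                 


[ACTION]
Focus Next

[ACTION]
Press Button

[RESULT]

The framework implements data streams reliably. Error handling co
                                                                 
The system maintains database records sequentially.              
Each component analyzes batch operations incrementally. The proce
Error handling validates database records reliably. Each componen
The pipeline analyzes memory allocations reliably.               
Error handling generates data streams asynchronously. The system 
The algorithm implements configuration files reliably. Each compo
                                                                 
The framework optimizes incoming requests reliably. Error handlin
                                                                 
                                                                 
                                                                 
                                                                 
                                                                 
                                                                 
                                                                 
                                                                 
                                                                 
                                                                 
                                                                 
                                                                 


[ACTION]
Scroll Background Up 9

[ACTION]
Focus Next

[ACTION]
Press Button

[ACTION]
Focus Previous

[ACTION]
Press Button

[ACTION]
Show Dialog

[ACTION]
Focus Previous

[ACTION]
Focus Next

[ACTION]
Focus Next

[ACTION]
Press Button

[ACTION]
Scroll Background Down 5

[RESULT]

The pipeline analyzes memory allocations reliably.               
Error handling generates data streams asynchronously. The system 
The algorithm implements configuration files reliably. Each compo
                                                                 
The framework optimizes incoming requests reliably. Error handlin
                                                                 
                                                                 
                                                                 
                                                                 
                                                                 
                                                                 
                                                                 
                                                                 
                                                                 
                                                                 
                                                                 
                                                                 
                                                                 
                                                                 
                                                                 
                                                                 
                                                                 


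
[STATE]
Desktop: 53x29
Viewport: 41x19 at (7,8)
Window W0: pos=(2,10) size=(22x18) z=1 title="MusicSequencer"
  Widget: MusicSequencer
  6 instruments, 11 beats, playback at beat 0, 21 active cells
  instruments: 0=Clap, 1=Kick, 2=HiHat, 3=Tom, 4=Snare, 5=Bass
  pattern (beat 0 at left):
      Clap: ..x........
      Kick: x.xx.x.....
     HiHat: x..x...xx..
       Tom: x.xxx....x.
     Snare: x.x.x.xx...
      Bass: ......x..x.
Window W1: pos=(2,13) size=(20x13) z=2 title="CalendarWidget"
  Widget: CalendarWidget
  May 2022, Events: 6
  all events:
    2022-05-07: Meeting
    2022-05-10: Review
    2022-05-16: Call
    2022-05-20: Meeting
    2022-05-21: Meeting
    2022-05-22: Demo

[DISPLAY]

                                         
                                         
━━━━━━━━━━━━━━━━┓                        
icSequencer     ┃                        
────────────────┨                        
━━━━━━━━━━━━━━┓ ┃                        
endarWidget   ┃ ┃                        
──────────────┨ ┃                        
 May 2022     ┃ ┃                        
u We Th Fr Sa ┃ ┃                        
              ┃ ┃                        
3  4  5  6  7*┃ ┃                        
0* 11 12 13 14┃ ┃                        
17 18 19 20* 2┃ ┃                        
4 25 26 27 28 ┃ ┃                        
1             ┃ ┃                        
              ┃ ┃                        
━━━━━━━━━━━━━━┛ ┃                        
                ┃                        


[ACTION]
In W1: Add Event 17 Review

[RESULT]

                                         
                                         
━━━━━━━━━━━━━━━━┓                        
icSequencer     ┃                        
────────────────┨                        
━━━━━━━━━━━━━━┓ ┃                        
endarWidget   ┃ ┃                        
──────────────┨ ┃                        
 May 2022     ┃ ┃                        
u We Th Fr Sa ┃ ┃                        
              ┃ ┃                        
3  4  5  6  7*┃ ┃                        
0* 11 12 13 14┃ ┃                        
17* 18 19 20* ┃ ┃                        
4 25 26 27 28 ┃ ┃                        
1             ┃ ┃                        
              ┃ ┃                        
━━━━━━━━━━━━━━┛ ┃                        
                ┃                        


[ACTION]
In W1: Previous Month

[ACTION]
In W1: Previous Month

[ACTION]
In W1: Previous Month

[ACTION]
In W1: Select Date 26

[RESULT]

                                         
                                         
━━━━━━━━━━━━━━━━┓                        
icSequencer     ┃                        
────────────────┨                        
━━━━━━━━━━━━━━┓ ┃                        
endarWidget   ┃ ┃                        
──────────────┨ ┃                        
bruary 2022   ┃ ┃                        
u We Th Fr Sa ┃ ┃                        
1  2  3  4  5 ┃ ┃                        
8  9 10 11 12 ┃ ┃                        
5 16 17 18 19 ┃ ┃                        
2 23 24 25 [26┃ ┃                        
              ┃ ┃                        
              ┃ ┃                        
              ┃ ┃                        
━━━━━━━━━━━━━━┛ ┃                        
                ┃                        


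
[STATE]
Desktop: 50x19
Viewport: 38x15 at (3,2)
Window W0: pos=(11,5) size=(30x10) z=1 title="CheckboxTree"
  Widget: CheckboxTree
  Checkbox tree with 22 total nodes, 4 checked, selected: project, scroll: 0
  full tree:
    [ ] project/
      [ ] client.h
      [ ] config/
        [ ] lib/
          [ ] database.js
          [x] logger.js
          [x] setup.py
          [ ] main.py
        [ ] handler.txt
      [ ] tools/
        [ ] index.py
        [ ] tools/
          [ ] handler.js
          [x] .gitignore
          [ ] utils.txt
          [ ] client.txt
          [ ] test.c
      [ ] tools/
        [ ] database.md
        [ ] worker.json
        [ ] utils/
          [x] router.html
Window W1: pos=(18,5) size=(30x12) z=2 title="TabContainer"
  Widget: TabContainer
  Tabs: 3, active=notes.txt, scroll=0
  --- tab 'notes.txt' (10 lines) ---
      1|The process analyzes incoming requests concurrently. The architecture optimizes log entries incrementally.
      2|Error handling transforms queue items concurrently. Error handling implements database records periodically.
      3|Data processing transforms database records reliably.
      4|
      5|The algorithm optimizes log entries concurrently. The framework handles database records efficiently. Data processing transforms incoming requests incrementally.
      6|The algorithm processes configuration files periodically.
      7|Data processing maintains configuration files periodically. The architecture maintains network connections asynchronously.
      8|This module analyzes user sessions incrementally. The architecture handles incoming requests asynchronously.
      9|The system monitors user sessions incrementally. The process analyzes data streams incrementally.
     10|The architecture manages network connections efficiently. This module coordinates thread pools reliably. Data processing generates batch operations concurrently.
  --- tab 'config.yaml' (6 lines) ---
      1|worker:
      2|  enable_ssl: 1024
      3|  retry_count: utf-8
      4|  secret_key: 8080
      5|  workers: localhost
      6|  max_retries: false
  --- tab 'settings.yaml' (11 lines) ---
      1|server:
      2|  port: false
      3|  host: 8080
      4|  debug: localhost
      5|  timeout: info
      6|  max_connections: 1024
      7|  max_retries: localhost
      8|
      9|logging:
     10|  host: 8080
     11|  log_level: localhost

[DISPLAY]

                                      
                                      
                                      
        ┏━━━━━━┏━━━━━━━━━━━━━━━━━━━━━━
        ┃ Check┃ TabContainer         
        ┠──────┠──────────────────────
        ┃>[-] p┃[notes.txt]│ config.ya
        ┃   [ ]┃──────────────────────
        ┃   [-]┃The process analyzes i
        ┃     [┃Error handling transfo
        ┃      ┃Data processing transf
        ┃      ┃                      
        ┗━━━━━━┃The algorithm optimize
               ┃The algorithm processe
               ┗━━━━━━━━━━━━━━━━━━━━━━


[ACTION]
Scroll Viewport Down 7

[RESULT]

                                      
        ┏━━━━━━┏━━━━━━━━━━━━━━━━━━━━━━
        ┃ Check┃ TabContainer         
        ┠──────┠──────────────────────
        ┃>[-] p┃[notes.txt]│ config.ya
        ┃   [ ]┃──────────────────────
        ┃   [-]┃The process analyzes i
        ┃     [┃Error handling transfo
        ┃      ┃Data processing transf
        ┃      ┃                      
        ┗━━━━━━┃The algorithm optimize
               ┃The algorithm processe
               ┗━━━━━━━━━━━━━━━━━━━━━━
                                      
                                      


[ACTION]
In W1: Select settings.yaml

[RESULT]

                                      
        ┏━━━━━━┏━━━━━━━━━━━━━━━━━━━━━━
        ┃ Check┃ TabContainer         
        ┠──────┠──────────────────────
        ┃>[-] p┃ notes.txt │ config.ya
        ┃   [ ]┃──────────────────────
        ┃   [-]┃server:               
        ┃     [┃  port: false         
        ┃      ┃  host: 8080          
        ┃      ┃  debug: localhost    
        ┗━━━━━━┃  timeout: info       
               ┃  max_connections: 102
               ┗━━━━━━━━━━━━━━━━━━━━━━
                                      
                                      


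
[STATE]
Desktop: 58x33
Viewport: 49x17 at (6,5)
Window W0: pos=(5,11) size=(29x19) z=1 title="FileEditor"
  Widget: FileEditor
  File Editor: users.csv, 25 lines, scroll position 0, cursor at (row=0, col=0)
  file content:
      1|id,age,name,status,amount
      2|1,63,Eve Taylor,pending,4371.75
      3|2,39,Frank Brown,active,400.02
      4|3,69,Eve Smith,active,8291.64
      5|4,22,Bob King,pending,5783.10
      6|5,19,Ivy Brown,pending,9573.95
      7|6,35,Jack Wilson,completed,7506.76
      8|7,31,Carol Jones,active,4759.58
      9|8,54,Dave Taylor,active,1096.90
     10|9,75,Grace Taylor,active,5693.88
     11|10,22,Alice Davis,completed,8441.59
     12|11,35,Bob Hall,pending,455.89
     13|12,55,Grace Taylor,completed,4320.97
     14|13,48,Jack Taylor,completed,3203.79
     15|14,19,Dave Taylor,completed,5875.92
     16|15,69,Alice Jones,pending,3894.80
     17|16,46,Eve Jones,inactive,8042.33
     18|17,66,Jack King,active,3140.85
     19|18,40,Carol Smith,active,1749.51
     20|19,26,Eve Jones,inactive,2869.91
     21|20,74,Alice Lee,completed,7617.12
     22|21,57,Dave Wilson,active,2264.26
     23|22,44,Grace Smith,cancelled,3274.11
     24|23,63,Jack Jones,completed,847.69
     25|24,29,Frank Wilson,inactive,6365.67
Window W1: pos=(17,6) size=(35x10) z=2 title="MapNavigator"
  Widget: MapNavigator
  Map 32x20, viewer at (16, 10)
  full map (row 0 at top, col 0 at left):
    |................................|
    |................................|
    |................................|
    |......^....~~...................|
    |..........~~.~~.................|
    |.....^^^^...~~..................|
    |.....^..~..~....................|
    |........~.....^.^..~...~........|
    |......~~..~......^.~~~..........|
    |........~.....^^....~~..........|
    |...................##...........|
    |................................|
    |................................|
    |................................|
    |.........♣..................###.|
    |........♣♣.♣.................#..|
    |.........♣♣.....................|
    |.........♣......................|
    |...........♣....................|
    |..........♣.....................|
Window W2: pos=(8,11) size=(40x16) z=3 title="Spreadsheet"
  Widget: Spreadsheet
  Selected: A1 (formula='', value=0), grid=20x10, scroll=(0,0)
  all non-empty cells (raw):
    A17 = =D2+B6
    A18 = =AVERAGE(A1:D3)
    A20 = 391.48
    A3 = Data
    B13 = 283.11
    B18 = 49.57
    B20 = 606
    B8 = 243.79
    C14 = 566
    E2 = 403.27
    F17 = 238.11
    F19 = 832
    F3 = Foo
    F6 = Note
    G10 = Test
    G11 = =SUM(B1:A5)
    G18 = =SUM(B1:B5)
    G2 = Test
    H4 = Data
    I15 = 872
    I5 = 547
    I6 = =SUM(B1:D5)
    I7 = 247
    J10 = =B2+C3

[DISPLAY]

                                                 
           ┏━━━━━━━━━━━━━━━━━━━━━━━━━━━━━━━━━┓   
           ┃ MapNavigator                    ┃   
           ┠─────────────────────────────────┨   
           ┃........~.....^.^..~...~........ ┃   
           ┃......~~..~......^.~~~.......... ┃   
━━┏━━━━━━━━━━━━━━━━━━━━━━━━━━━━━━━━━━━━━━┓.. ┃   
 F┃ Spreadsheet                          ┃.. ┃   
──┠──────────────────────────────────────┨.. ┃   
█d┃A1:                                   ┃.. ┃   
1,┃       A       B       C       D      ┃━━━┛   
2,┃--------------------------------------┃       
3,┃  1      [0]       0       0       0  ┃       
4,┃  2        0       0       0       0  ┃       
5,┃  3 Data           0       0       0  ┃       
6,┃  4        0       0       0       0  ┃       
7,┃  5        0       0       0       0  ┃       


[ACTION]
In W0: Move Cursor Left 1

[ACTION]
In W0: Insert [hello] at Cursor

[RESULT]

                                                 
           ┏━━━━━━━━━━━━━━━━━━━━━━━━━━━━━━━━━┓   
           ┃ MapNavigator                    ┃   
           ┠─────────────────────────────────┨   
           ┃........~.....^.^..~...~........ ┃   
           ┃......~~..~......^.~~~.......... ┃   
━━┏━━━━━━━━━━━━━━━━━━━━━━━━━━━━━━━━━━━━━━┓.. ┃   
 F┃ Spreadsheet                          ┃.. ┃   
──┠──────────────────────────────────────┨.. ┃   
he┃A1:                                   ┃.. ┃   
1,┃       A       B       C       D      ┃━━━┛   
2,┃--------------------------------------┃       
3,┃  1      [0]       0       0       0  ┃       
4,┃  2        0       0       0       0  ┃       
5,┃  3 Data           0       0       0  ┃       
6,┃  4        0       0       0       0  ┃       
7,┃  5        0       0       0       0  ┃       


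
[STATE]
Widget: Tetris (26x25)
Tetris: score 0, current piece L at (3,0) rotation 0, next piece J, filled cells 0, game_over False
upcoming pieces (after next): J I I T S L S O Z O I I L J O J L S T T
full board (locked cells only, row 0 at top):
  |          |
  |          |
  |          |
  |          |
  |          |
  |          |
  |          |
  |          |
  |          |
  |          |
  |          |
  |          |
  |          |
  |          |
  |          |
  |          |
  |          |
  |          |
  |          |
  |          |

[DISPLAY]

     ▒    │Next:          
   ▒▒▒    │█              
          │███            
          │               
          │               
          │               
          │Score:         
          │0              
          │               
          │               
          │               
          │               
          │               
          │               
          │               
          │               
          │               
          │               
          │               
          │               
          │               
          │               
          │               
          │               
          │               


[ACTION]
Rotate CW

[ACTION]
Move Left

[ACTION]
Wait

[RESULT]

          │Next:          
  ▒       │█              
  ▒       │███            
  ▒▒      │               
          │               
          │               
          │Score:         
          │0              
          │               
          │               
          │               
          │               
          │               
          │               
          │               
          │               
          │               
          │               
          │               
          │               
          │               
          │               
          │               
          │               
          │               


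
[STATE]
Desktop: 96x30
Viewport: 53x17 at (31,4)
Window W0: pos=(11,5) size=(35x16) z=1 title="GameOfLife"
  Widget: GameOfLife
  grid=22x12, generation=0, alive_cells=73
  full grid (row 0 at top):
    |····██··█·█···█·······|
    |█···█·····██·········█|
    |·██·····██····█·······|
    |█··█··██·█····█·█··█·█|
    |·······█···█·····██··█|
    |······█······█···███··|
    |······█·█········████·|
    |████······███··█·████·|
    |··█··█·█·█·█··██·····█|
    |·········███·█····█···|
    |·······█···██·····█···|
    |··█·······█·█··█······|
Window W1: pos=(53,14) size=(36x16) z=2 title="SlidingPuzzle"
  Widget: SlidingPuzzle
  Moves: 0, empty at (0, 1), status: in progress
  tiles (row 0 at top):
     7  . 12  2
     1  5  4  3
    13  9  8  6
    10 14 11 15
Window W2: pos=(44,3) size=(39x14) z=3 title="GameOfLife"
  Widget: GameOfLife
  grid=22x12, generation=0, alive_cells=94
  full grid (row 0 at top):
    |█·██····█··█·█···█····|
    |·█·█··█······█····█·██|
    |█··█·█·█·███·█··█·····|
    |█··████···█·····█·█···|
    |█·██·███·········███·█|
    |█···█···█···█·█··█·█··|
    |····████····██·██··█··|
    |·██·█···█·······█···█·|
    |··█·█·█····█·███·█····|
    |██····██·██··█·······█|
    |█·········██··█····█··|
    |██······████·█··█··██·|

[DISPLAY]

             ┃ GameOfLife                          ┃ 
━━━━━━━━━━━━━┠─────────────────────────────────────┨ 
             ┃Gen: 0                               ┃ 
─────────────┃·█·█··█······█····█·██               ┃ 
             ┃█··█·█·█·███·█··█·····               ┃ 
···          ┃█··████···█·····█·█···               ┃ 
··█          ┃█·██·███·········███·█               ┃ 
···          ┃█···█···█···█·█··█·█··               ┃ 
█·█          ┃····████····██·██··█··               ┃ 
··█          ┃·██·█···█·······█···█·               ┃ 
█··          ┃··█·█·█····█·███·█····               ┃━
██·          ┃██····██·██··█·······█               ┃ 
██·          ┗━━━━━━━━━━━━━━━━━━━━━━━━━━━━━━━━━━━━━┛─
··█           ┃       ┃┌────┬────┬────┬────┐         
···           ┃       ┃│  7 │    │ 12 │  2 │         
···           ┃       ┃├────┼────┼────┼────┤         
━━━━━━━━━━━━━━┛       ┃│  1 │  5 │  4 │  3 │         


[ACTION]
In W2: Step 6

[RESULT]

             ┃ GameOfLife                          ┃ 
━━━━━━━━━━━━━┠─────────────────────────────────────┨ 
             ┃Gen: 6                               ┃ 
─────────────┃··············██······               ┃ 
             ┃·███··················               ┃ 
···          ┃·█████···██·······█···               ┃ 
··█          ┃·█····██··█··█···██·██               ┃ 
···          ┃··██····█·█·█·██··█·██               ┃ 
█·█          ┃···███·····█······█··█               ┃ 
··█          ┃···██····█·█···█···██·               ┃ 
█··          ┃██·██··██··█·████·····               ┃━
██·          ┃█·███····█······█·····               ┃ 
██·          ┗━━━━━━━━━━━━━━━━━━━━━━━━━━━━━━━━━━━━━┛─
··█           ┃       ┃┌────┬────┬────┬────┐         
···           ┃       ┃│  7 │    │ 12 │  2 │         
···           ┃       ┃├────┼────┼────┼────┤         
━━━━━━━━━━━━━━┛       ┃│  1 │  5 │  4 │  3 │         


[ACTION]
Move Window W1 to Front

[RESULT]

             ┃ GameOfLife                          ┃ 
━━━━━━━━━━━━━┠─────────────────────────────────────┨ 
             ┃Gen: 6                               ┃ 
─────────────┃··············██······               ┃ 
             ┃·███··················               ┃ 
···          ┃·█████···██·······█···               ┃ 
··█          ┃·█····██··█··█···██·██               ┃ 
···          ┃··██····█·█·█·██··█·██               ┃ 
█·█          ┃···███·····█······█··█               ┃ 
··█          ┃···██····█·█···█···██·               ┃ 
█··          ┃██·██··█┏━━━━━━━━━━━━━━━━━━━━━━━━━━━━━━
██·          ┃█·███···┃ SlidingPuzzle                
██·          ┗━━━━━━━━┠──────────────────────────────
··█           ┃       ┃┌────┬────┬────┬────┐         
···           ┃       ┃│  7 │    │ 12 │  2 │         
···           ┃       ┃├────┼────┼────┼────┤         
━━━━━━━━━━━━━━┛       ┃│  1 │  5 │  4 │  3 │         


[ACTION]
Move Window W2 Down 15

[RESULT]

                                                     
━━━━━━━━━━━━━━┓                                      
              ┃                                      
──────────────┨                                      
              ┃                                      
···           ┃                                      
··█           ┃                                      
···           ┃                                      
█·█           ┃                                      
··█           ┃                                      
█··           ┃       ┏━━━━━━━━━━━━━━━━━━━━━━━━━━━━━━
██·           ┃       ┃ SlidingPuzzle                
██·          ┏━━━━━━━━┠──────────────────────────────
··█          ┃ GameOfL┃┌────┬────┬────┬────┐         
···          ┠────────┃│  7 │    │ 12 │  2 │         
···          ┃Gen: 6  ┃├────┼────┼────┼────┤         
━━━━━━━━━━━━━┃········┃│  1 │  5 │  4 │  3 │         


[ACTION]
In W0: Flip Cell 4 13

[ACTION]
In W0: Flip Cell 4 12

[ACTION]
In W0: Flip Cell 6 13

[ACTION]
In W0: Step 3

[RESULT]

                                                     
━━━━━━━━━━━━━━┓                                      
              ┃                                      
──────────────┨                                      
              ┃                                      
···           ┃                                      
···           ┃                                      
···           ┃                                      
···           ┃                                      
···           ┃                                      
···           ┃       ┏━━━━━━━━━━━━━━━━━━━━━━━━━━━━━━
···           ┃       ┃ SlidingPuzzle                
···          ┏━━━━━━━━┠──────────────────────────────
···          ┃ GameOfL┃┌────┬────┬────┬────┐         
···          ┠────────┃│  7 │    │ 12 │  2 │         
···          ┃Gen: 6  ┃├────┼────┼────┼────┤         
━━━━━━━━━━━━━┃········┃│  1 │  5 │  4 │  3 │         


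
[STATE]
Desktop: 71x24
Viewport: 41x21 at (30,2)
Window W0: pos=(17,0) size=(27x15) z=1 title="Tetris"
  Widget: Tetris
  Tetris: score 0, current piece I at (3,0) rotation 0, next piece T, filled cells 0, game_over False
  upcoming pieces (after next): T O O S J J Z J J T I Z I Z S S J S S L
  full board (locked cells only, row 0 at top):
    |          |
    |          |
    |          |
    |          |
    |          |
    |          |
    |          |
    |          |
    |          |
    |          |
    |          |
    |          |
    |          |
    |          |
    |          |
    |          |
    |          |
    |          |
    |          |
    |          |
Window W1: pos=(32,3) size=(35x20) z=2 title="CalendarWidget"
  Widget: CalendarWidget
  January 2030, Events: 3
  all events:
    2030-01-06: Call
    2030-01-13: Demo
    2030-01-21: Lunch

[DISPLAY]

─────────────┨                           
ex┏━━━━━━━━━━━━━━━━━━━━━━━━━━━━━━━━━┓    
▒ ┃ CalendarWidget                  ┃    
▒▒┠─────────────────────────────────┨    
  ┃           January 2030          ┃    
  ┃Mo Tu We Th Fr Sa Su             ┃    
  ┃    1  2  3  4  5  6*            ┃    
co┃ 7  8  9 10 11 12 13*            ┃    
  ┃14 15 16 17 18 19 20             ┃    
  ┃21* 22 23 24 25 26 27            ┃    
  ┃28 29 30 31                      ┃    
  ┃                                 ┃    
━━┃                                 ┃    
  ┃                                 ┃    
  ┃                                 ┃    
  ┃                                 ┃    
  ┃                                 ┃    
  ┃                                 ┃    
  ┃                                 ┃    
  ┃                                 ┃    
  ┗━━━━━━━━━━━━━━━━━━━━━━━━━━━━━━━━━┛    


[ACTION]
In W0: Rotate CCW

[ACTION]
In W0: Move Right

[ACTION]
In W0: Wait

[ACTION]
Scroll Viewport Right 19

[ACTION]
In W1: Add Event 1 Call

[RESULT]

─────────────┨                           
ex┏━━━━━━━━━━━━━━━━━━━━━━━━━━━━━━━━━┓    
▒ ┃ CalendarWidget                  ┃    
▒▒┠─────────────────────────────────┨    
  ┃           January 2030          ┃    
  ┃Mo Tu We Th Fr Sa Su             ┃    
  ┃    1*  2  3  4  5  6*           ┃    
co┃ 7  8  9 10 11 12 13*            ┃    
  ┃14 15 16 17 18 19 20             ┃    
  ┃21* 22 23 24 25 26 27            ┃    
  ┃28 29 30 31                      ┃    
  ┃                                 ┃    
━━┃                                 ┃    
  ┃                                 ┃    
  ┃                                 ┃    
  ┃                                 ┃    
  ┃                                 ┃    
  ┃                                 ┃    
  ┃                                 ┃    
  ┃                                 ┃    
  ┗━━━━━━━━━━━━━━━━━━━━━━━━━━━━━━━━━┛    


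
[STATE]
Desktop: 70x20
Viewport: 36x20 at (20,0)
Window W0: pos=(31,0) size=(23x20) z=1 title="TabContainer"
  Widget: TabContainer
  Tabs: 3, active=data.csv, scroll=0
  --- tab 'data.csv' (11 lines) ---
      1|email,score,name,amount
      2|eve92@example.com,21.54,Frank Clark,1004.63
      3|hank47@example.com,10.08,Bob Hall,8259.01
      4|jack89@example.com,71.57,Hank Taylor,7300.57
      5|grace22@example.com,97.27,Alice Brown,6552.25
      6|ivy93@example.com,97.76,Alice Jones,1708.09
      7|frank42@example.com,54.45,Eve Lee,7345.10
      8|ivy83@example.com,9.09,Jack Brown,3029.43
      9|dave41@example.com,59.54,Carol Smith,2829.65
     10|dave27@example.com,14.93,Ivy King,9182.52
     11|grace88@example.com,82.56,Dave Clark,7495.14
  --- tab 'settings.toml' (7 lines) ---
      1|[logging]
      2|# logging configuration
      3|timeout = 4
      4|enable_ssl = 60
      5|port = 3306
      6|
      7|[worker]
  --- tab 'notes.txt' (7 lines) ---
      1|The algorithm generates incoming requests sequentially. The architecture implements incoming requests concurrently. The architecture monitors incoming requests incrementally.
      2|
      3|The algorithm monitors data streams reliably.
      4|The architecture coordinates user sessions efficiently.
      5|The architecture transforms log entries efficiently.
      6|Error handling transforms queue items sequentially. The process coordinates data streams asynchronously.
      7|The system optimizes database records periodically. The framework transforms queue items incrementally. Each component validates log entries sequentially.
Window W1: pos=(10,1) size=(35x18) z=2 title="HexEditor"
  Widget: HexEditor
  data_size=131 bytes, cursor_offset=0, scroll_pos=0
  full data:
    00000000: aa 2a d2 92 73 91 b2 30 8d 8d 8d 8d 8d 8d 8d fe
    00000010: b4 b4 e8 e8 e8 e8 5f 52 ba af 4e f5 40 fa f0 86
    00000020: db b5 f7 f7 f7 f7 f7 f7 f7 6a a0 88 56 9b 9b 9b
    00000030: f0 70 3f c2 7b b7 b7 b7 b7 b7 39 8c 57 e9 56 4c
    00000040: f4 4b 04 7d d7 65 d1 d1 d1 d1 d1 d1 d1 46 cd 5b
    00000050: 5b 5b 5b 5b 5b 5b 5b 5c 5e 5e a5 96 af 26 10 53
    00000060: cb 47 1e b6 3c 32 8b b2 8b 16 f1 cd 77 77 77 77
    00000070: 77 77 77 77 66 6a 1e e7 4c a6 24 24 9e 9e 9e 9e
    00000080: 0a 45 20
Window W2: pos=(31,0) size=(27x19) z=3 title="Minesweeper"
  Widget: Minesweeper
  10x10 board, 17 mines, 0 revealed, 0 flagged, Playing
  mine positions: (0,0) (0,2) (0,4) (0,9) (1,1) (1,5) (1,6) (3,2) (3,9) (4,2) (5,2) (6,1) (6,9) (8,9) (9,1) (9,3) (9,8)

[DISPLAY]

           ┏━━━━━━━━━━━━━━━━━━━━━━━━
━━━━━━━━━━━┃ Minesweeper            
r          ┠────────────────────────
───────────┃■■■■■■■■■■              
 AA 2a d2 9┃■■■■■■■■■■              
 b4 b4 e8 e┃■■■■■■■■■■              
 db b5 f7 f┃■■■■■■■■■■              
 f0 70 3f c┃■■■■■■■■■■              
 f4 4b 04 7┃■■■■■■■■■■              
 5b 5b 5b 5┃■■■■■■■■■■              
 cb 47 1e b┃■■■■■■■■■■              
 77 77 77 7┃■■■■■■■■■■              
 0a 45 20  ┃■■■■■■■■■■              
           ┃                        
           ┃                        
           ┃                        
           ┃                        
           ┃                        
━━━━━━━━━━━┗━━━━━━━━━━━━━━━━━━━━━━━━
           ┗━━━━━━━━━━━━━━━━━━━━━┛  


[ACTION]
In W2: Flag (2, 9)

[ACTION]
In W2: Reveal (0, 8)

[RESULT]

           ┏━━━━━━━━━━━━━━━━━━━━━━━━
━━━━━━━━━━━┃ Minesweeper            
r          ┠────────────────────────
───────────┃■■■■■■■■1■              
 AA 2a d2 9┃■■■■■■■■■■              
 b4 b4 e8 e┃■■■■■■■■■⚑              
 db b5 f7 f┃■■■■■■■■■■              
 f0 70 3f c┃■■■■■■■■■■              
 f4 4b 04 7┃■■■■■■■■■■              
 5b 5b 5b 5┃■■■■■■■■■■              
 cb 47 1e b┃■■■■■■■■■■              
 77 77 77 7┃■■■■■■■■■■              
 0a 45 20  ┃■■■■■■■■■■              
           ┃                        
           ┃                        
           ┃                        
           ┃                        
           ┃                        
━━━━━━━━━━━┗━━━━━━━━━━━━━━━━━━━━━━━━
           ┗━━━━━━━━━━━━━━━━━━━━━┛  


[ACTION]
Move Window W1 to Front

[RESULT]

           ┏━━━━━━━━━━━━━━━━━━━━━━━━
━━━━━━━━━━━━━━━━━━━━━━━━┓           
r                       ┃───────────
────────────────────────┨           
 AA 2a d2 92 73 91 b2 30┃           
 b4 b4 e8 e8 e8 e8 5f 52┃           
 db b5 f7 f7 f7 f7 f7 f7┃           
 f0 70 3f c2 7b b7 b7 b7┃           
 f4 4b 04 7d d7 65 d1 d1┃           
 5b 5b 5b 5b 5b 5b 5b 5c┃           
 cb 47 1e b6 3c 32 8b b2┃           
 77 77 77 77 66 6a 1e e7┃           
 0a 45 20               ┃           
                        ┃           
                        ┃           
                        ┃           
                        ┃           
                        ┃           
━━━━━━━━━━━━━━━━━━━━━━━━┛━━━━━━━━━━━
           ┗━━━━━━━━━━━━━━━━━━━━━┛  
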